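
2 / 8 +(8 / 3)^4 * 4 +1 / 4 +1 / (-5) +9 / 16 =1316309 / 6480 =203.13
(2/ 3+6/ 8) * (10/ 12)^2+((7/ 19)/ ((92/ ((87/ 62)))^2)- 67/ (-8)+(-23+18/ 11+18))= 1100717993467/ 183598481088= 6.00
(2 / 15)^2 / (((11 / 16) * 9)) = 64 / 22275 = 0.00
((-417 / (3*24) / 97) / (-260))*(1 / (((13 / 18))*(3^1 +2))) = 417 / 6557200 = 0.00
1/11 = 0.09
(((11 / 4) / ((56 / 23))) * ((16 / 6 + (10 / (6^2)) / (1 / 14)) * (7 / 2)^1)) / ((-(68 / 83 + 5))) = -53867 / 12096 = -4.45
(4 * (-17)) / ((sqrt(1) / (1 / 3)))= -68 / 3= -22.67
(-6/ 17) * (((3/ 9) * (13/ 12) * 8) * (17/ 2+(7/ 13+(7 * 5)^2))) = -1258.24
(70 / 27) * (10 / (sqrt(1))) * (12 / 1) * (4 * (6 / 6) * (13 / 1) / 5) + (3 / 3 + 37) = 29462 / 9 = 3273.56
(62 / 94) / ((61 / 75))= 2325 / 2867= 0.81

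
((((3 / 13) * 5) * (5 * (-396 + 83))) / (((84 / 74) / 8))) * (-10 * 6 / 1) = 69486000 / 91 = 763582.42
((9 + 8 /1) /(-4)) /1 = -17 /4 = -4.25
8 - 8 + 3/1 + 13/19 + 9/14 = 1151/266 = 4.33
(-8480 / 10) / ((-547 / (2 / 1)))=1696 / 547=3.10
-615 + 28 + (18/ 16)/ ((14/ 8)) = -8209/ 14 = -586.36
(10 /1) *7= 70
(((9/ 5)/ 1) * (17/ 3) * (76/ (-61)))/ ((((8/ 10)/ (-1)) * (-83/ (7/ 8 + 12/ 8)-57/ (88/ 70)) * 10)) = -405042/ 20471905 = -0.02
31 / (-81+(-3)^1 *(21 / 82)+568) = 2542 / 39871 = 0.06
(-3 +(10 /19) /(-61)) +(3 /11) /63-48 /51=-17957410 /4551393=-3.95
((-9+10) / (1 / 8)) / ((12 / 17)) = 34 / 3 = 11.33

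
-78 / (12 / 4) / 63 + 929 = 58501 / 63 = 928.59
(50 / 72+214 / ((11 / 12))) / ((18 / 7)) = 649061 / 7128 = 91.06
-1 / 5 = -0.20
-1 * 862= -862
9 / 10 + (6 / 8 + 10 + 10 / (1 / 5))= 1233 / 20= 61.65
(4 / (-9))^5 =-1024 / 59049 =-0.02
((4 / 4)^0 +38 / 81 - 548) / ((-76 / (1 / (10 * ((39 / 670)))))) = 12.35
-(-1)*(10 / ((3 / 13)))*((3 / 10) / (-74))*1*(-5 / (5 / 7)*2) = 91 / 37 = 2.46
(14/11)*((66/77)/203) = 12/2233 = 0.01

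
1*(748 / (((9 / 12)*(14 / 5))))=7480 / 21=356.19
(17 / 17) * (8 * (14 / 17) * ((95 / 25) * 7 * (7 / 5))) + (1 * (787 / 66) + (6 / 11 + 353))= 17133377 / 28050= 610.82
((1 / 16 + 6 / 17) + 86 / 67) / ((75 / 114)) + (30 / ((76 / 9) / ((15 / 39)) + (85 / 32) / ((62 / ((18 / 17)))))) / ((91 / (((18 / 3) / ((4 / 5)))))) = 54865897452267 / 20359171905800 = 2.69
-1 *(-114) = 114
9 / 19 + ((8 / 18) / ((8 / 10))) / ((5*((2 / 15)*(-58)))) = 3037 / 6612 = 0.46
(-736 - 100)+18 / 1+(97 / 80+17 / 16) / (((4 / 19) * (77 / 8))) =-179713 / 220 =-816.88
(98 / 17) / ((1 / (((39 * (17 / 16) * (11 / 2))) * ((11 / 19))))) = 231231 / 304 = 760.63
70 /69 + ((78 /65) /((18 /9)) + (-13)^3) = -2195.39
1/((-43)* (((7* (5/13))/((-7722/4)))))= 50193/3010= 16.68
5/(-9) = -5/9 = -0.56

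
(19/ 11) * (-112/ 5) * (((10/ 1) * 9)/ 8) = -4788/ 11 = -435.27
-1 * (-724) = 724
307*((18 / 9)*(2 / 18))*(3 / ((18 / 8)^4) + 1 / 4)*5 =4928885 / 39366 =125.21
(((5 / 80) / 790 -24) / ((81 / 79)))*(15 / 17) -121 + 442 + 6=4499617 / 14688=306.35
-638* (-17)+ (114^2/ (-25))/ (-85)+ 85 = 23241371/ 2125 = 10937.12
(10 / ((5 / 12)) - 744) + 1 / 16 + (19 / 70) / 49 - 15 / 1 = -20166533 / 27440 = -734.93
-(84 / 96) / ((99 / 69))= -0.61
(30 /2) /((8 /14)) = 105 /4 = 26.25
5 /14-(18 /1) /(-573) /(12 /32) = 1179 /2674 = 0.44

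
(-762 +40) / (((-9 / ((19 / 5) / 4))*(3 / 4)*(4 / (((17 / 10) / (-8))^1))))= -116603 / 21600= -5.40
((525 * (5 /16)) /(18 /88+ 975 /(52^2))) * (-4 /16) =-125125 /1724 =-72.58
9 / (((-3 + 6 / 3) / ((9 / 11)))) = -81 / 11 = -7.36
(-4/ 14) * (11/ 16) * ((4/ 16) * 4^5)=-352/ 7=-50.29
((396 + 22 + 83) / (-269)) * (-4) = 2004 / 269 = 7.45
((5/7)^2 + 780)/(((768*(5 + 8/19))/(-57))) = -13806445/1292032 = -10.69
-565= -565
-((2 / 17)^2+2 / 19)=-654 / 5491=-0.12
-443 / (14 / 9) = -3987 / 14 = -284.79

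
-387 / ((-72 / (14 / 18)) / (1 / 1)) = 301 / 72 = 4.18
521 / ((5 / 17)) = 8857 / 5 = 1771.40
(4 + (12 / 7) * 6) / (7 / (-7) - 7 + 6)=-50 / 7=-7.14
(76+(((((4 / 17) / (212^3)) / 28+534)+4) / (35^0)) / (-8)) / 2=4.37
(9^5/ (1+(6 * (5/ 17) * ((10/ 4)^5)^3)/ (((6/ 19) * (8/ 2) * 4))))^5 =40379127532336257408461203894662719357537787855631521153024/ 204821257129307384434569190800670532449777911190233802234782851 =0.00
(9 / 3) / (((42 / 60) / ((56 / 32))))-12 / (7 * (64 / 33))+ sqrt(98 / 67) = 7.83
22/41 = 0.54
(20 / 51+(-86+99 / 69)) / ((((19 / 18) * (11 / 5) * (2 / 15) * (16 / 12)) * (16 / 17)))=-66646125 / 307648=-216.63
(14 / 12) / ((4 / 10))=35 / 12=2.92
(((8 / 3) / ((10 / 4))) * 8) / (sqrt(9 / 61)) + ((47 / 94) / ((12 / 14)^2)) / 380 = 49 / 27360 + 128 * sqrt(61) / 45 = 22.22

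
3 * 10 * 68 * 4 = 8160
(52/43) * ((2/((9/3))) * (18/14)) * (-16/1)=-4992/301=-16.58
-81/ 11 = -7.36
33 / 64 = 0.52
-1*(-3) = 3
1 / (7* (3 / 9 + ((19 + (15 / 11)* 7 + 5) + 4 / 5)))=165 / 40054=0.00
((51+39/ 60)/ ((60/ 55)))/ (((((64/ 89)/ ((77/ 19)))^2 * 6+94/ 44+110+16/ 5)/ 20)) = 2668237445335/ 325529029278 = 8.20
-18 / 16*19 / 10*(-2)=171 / 40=4.28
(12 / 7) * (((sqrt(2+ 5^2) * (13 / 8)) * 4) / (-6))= -39 * sqrt(3) / 7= -9.65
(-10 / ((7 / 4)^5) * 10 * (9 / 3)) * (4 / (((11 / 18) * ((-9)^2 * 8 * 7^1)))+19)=-1348403200 / 3882417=-347.31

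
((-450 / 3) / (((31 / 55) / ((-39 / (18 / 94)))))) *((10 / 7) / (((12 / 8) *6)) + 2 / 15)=30916600 / 1953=15830.31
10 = 10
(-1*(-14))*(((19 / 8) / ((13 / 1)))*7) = 931 / 52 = 17.90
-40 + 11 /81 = -39.86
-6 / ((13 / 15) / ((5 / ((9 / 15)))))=-750 / 13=-57.69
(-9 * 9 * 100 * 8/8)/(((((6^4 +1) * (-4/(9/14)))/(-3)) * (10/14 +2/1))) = -54675/49286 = -1.11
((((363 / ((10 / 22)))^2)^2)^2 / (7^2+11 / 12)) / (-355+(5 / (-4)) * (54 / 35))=-10856848142443587713923937318568 / 1169219921875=-9285548372314067755.39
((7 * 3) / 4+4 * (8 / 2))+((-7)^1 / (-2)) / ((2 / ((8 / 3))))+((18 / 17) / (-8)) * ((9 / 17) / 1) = 22409 / 867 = 25.85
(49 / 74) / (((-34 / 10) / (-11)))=2695 / 1258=2.14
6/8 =3/4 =0.75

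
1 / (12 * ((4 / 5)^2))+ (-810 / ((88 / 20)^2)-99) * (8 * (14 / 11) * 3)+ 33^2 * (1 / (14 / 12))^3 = -3616.07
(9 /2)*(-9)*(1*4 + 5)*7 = -5103 /2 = -2551.50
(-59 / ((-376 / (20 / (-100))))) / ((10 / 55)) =-649 / 3760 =-0.17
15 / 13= 1.15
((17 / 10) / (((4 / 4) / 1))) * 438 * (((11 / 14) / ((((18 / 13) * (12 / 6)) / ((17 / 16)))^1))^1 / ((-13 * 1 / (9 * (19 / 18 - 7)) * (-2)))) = -24831169 / 53760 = -461.89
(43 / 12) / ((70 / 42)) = 43 / 20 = 2.15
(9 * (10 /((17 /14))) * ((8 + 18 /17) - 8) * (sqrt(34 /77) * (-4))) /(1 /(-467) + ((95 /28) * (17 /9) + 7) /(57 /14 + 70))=-6645447360 * sqrt(2618) /291594149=-1166.09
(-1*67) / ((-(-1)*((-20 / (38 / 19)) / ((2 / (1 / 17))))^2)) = -19363 / 25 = -774.52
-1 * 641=-641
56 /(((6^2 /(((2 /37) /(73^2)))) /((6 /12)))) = 14 /1774557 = 0.00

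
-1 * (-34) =34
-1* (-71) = 71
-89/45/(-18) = 89/810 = 0.11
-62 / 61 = -1.02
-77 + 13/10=-757/10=-75.70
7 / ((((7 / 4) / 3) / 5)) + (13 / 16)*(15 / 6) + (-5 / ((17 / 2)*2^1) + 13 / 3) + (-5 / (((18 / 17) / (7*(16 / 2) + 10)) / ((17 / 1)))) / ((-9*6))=7234769 / 44064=164.19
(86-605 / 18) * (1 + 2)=943 / 6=157.17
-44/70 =-22/35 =-0.63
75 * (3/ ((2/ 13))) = 1462.50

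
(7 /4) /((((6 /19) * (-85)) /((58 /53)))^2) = 2125207 /730620900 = 0.00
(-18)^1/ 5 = -18/ 5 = -3.60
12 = 12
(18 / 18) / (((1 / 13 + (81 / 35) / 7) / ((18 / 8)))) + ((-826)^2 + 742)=683023.52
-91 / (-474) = 91 / 474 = 0.19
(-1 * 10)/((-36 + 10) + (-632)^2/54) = -27/19901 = -0.00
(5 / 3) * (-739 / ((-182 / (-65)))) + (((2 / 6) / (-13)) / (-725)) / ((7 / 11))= -174126853 / 395850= -439.88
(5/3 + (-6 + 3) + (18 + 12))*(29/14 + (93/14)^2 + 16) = 1783.04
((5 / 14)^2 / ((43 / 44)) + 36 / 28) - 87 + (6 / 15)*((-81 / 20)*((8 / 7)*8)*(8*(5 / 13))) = -17962661 / 136955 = -131.16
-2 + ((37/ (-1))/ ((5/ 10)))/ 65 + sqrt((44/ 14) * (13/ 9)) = -204/ 65 + sqrt(2002)/ 21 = -1.01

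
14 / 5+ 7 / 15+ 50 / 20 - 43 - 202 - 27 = -7987 / 30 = -266.23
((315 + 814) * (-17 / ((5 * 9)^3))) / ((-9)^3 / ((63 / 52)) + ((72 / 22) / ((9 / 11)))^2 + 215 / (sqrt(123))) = 40439651 * sqrt(123) / 37641276669375 + 903376124 / 2509418444625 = 0.00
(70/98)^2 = 0.51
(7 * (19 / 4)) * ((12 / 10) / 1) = 399 / 10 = 39.90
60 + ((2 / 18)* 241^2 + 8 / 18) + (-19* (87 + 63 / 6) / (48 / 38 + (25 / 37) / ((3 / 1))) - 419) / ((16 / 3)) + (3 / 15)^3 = 700846800407 / 113004000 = 6201.96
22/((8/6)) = 33/2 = 16.50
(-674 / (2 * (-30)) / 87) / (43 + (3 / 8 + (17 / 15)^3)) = 101100 / 35102441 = 0.00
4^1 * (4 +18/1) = 88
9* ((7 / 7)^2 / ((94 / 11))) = 99 / 94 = 1.05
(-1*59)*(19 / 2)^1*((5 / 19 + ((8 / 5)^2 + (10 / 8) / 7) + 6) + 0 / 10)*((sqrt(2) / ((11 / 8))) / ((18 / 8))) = -28254628*sqrt(2) / 17325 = -2306.38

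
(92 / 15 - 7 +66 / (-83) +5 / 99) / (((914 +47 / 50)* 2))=-331010 / 375903099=-0.00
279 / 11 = 25.36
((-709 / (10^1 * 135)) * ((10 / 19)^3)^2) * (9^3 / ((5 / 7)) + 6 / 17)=-11.40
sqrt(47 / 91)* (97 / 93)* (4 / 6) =194* sqrt(4277) / 25389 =0.50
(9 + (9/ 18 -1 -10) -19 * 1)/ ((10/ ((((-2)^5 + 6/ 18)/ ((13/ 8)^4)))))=797696/ 85683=9.31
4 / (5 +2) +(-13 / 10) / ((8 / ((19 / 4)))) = -449 / 2240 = -0.20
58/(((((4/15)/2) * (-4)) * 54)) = -2.01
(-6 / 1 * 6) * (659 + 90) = -26964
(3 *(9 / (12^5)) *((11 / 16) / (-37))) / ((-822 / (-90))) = -55 / 249151488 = -0.00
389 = 389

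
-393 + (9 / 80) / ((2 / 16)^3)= -1677 / 5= -335.40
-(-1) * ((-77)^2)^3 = 208422380089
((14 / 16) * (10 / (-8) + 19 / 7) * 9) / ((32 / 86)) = 15867 / 512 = 30.99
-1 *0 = 0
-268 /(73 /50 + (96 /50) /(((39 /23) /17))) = -174200 /13461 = -12.94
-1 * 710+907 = 197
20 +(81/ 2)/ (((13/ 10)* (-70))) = 3559/ 182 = 19.55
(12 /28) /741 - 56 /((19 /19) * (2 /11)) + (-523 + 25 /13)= -1433473 /1729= -829.08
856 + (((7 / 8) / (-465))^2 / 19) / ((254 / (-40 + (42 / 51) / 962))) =467456238134194223 / 546093736156800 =856.00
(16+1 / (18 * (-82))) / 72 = 23615 / 106272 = 0.22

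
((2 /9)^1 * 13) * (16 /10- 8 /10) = 104 /45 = 2.31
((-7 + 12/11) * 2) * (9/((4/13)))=-7605/22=-345.68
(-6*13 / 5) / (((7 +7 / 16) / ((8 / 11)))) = -9984 / 6545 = -1.53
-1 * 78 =-78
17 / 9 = 1.89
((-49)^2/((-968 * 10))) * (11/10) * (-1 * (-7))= -16807/8800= -1.91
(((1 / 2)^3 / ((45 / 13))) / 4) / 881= 13 / 1268640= 0.00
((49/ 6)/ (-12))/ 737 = -49/ 53064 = -0.00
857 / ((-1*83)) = -857 / 83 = -10.33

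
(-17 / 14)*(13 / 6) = -221 / 84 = -2.63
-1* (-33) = 33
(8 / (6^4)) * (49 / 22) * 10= 245 / 1782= 0.14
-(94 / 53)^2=-8836 / 2809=-3.15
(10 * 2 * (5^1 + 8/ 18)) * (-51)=-16660/ 3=-5553.33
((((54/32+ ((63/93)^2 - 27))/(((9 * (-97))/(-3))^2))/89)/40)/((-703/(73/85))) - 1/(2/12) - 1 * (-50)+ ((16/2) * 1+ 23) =2308194229517739653/30775923060195200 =75.00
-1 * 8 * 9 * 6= -432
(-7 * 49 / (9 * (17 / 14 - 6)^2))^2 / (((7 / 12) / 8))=20661046784 / 544080267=37.97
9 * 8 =72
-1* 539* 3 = -1617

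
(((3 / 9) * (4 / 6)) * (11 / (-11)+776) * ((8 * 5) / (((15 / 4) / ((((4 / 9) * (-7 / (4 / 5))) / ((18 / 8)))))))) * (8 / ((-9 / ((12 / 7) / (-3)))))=-31744000 / 19683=-1612.76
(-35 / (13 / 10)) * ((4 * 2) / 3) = -2800 / 39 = -71.79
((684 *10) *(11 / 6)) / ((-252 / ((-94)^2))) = -9233620 / 21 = -439696.19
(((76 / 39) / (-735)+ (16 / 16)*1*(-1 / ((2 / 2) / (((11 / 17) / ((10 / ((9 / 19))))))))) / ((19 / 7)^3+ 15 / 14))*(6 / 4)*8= -17266564 / 910322205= -0.02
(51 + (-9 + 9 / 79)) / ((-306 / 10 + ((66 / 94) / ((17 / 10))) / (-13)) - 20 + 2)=-57595915 / 66509863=-0.87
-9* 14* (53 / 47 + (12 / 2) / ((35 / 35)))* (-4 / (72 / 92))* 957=206463180 / 47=4392833.62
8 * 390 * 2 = 6240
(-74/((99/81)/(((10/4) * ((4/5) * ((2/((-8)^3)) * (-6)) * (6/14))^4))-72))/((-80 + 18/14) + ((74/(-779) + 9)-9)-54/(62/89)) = 6479427087/1604894218008072368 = 0.00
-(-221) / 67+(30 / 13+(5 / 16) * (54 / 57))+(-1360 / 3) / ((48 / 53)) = -589393261 / 1191528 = -494.65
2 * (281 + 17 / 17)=564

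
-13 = -13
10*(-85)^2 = 72250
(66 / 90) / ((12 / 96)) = 5.87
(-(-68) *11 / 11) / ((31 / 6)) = 408 / 31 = 13.16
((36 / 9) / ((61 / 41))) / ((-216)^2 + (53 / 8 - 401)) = 1312 / 22575673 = 0.00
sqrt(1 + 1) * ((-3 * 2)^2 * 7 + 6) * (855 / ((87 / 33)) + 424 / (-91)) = 217638222 * sqrt(2) / 2639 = 116630.13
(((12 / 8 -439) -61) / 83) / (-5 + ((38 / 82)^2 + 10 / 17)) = 1.43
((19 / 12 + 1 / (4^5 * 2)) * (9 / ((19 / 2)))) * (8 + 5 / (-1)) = 87579 / 19456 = 4.50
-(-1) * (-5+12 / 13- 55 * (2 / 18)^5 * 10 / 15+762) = 1745427961 / 2302911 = 757.92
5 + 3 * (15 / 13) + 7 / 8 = 971 / 104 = 9.34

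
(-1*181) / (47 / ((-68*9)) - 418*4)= 110772 / 1023311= 0.11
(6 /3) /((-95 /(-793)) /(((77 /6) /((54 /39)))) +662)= 793793 /262750613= 0.00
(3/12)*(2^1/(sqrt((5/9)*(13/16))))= 6*sqrt(65)/65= 0.74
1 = 1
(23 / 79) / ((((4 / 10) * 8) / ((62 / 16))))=3565 / 10112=0.35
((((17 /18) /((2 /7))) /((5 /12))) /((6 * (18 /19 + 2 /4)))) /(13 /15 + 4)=2261 /12045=0.19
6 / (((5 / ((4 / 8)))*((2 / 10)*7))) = 3 / 7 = 0.43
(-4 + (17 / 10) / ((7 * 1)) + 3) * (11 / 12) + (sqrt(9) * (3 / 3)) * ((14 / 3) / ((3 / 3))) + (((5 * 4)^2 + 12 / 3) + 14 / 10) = 418.71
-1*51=-51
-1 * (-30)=30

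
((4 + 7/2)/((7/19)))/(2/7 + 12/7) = 285/28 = 10.18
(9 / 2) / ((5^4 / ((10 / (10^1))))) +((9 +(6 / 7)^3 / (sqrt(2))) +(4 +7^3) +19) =108 * sqrt(2) / 343 +468759 / 1250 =375.45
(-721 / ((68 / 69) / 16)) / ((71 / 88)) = -17511648 / 1207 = -14508.41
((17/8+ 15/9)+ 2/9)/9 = 289/648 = 0.45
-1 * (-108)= 108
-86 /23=-3.74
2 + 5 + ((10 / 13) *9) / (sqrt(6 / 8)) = 7 + 60 *sqrt(3) / 13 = 14.99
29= 29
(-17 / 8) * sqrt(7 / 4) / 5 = -17 * sqrt(7) / 80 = -0.56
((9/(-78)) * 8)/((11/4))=-0.34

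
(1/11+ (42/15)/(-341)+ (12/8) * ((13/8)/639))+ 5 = 29555893/5810640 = 5.09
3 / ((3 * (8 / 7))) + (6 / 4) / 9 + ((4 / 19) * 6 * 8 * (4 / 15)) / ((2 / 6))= 20807 / 2280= 9.13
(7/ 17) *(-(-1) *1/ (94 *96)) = 7/ 153408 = 0.00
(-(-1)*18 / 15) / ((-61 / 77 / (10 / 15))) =-308 / 305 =-1.01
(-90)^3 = -729000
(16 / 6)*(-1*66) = -176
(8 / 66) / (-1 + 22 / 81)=-108 / 649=-0.17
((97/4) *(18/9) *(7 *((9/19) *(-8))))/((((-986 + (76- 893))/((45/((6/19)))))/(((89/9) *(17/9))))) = 10273270/5409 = 1899.29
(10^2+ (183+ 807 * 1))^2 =1188100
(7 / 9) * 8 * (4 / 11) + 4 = 620 / 99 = 6.26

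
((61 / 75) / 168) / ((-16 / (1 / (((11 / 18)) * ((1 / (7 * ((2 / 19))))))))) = -61 / 167200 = -0.00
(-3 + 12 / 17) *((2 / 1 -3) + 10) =-20.65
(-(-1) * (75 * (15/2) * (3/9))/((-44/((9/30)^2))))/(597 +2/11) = -0.00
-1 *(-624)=624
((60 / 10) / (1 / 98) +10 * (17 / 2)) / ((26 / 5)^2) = 16825 / 676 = 24.89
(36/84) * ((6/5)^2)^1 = 108/175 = 0.62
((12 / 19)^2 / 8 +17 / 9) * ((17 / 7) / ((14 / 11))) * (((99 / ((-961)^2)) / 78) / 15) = 0.00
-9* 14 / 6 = -21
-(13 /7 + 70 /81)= -2.72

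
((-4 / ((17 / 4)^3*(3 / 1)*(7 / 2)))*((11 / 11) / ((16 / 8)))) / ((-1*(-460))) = -64 / 11864895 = -0.00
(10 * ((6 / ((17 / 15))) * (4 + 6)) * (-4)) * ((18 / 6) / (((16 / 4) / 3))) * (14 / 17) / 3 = -378000 / 289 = -1307.96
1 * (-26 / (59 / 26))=-676 / 59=-11.46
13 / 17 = 0.76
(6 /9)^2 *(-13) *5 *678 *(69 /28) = -337870 /7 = -48267.14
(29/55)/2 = 29/110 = 0.26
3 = 3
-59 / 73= -0.81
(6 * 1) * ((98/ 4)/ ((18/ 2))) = 49/ 3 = 16.33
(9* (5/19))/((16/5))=225/304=0.74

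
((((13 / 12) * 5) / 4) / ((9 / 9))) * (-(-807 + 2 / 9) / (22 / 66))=3277.53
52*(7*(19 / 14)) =494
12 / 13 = 0.92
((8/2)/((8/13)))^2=169/4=42.25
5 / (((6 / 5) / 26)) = 325 / 3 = 108.33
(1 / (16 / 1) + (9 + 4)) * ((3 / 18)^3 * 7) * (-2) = -1463 / 1728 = -0.85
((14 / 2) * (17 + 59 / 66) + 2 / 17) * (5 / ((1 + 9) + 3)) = 703355 / 14586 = 48.22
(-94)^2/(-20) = -2209/5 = -441.80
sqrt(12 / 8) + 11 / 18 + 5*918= sqrt(6) / 2 + 82631 / 18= 4591.84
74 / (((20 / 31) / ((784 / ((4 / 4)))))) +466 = 451954 / 5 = 90390.80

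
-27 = -27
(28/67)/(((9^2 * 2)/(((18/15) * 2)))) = 0.01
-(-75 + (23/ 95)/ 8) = 56977/ 760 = 74.97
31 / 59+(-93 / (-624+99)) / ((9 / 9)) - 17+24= 79529 / 10325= 7.70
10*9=90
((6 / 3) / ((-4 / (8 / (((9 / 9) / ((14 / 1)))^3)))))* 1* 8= -87808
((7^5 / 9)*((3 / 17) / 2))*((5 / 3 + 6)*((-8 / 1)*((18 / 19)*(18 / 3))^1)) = -18554928 / 323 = -57445.60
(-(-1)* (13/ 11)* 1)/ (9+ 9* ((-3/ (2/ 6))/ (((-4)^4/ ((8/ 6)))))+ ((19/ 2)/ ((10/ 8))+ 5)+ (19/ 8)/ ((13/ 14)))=54080/ 1086151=0.05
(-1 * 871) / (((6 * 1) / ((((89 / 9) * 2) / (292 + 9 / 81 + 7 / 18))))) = -11926 / 1215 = -9.82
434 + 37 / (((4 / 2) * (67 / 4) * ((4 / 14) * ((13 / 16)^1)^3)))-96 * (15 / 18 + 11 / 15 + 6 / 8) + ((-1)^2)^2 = 161776857 / 735995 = 219.81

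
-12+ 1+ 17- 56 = -50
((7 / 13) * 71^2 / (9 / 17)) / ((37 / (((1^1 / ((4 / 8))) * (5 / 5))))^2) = 2399516 / 160173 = 14.98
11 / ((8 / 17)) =187 / 8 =23.38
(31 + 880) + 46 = 957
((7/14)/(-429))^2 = 0.00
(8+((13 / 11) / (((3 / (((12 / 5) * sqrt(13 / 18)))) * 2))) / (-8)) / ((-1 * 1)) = -8+13 * sqrt(26) / 1320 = -7.95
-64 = -64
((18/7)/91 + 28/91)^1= 214/637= 0.34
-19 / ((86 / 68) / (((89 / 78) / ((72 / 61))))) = -1753567 / 120744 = -14.52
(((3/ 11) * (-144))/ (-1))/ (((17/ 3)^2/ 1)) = 3888/ 3179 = 1.22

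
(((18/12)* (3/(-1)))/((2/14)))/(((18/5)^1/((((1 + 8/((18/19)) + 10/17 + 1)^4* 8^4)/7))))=-75856710.70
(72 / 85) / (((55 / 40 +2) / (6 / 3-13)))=-704 / 255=-2.76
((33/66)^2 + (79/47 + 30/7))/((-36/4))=-909/1316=-0.69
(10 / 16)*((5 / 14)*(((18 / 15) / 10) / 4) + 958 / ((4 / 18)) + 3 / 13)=2694.53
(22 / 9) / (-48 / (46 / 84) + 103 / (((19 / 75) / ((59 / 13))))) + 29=2606176835 / 89863857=29.00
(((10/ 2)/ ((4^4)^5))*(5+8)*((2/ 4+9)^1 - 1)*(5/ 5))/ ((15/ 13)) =2873/ 6597069766656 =0.00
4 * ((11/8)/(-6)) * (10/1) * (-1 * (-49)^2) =132055/6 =22009.17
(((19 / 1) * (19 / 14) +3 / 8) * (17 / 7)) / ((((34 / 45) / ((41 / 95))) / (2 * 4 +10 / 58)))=128118645 / 431984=296.58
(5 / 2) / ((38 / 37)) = 185 / 76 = 2.43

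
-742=-742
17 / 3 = 5.67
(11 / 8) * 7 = 77 / 8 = 9.62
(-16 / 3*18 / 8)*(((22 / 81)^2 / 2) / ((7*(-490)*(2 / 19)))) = 4598 / 3750705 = 0.00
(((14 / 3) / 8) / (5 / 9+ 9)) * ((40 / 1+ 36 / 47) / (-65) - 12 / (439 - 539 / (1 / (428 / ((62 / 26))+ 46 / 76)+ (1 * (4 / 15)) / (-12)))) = -269193390333 / 7026932441360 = -0.04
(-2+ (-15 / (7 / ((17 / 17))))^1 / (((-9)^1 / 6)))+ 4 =24 / 7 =3.43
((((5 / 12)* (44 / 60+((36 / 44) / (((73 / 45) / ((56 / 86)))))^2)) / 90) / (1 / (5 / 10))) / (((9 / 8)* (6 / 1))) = 15043704251 / 52149095525340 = 0.00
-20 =-20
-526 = -526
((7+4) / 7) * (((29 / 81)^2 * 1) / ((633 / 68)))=629068 / 29071791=0.02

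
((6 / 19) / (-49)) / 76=-3 / 35378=-0.00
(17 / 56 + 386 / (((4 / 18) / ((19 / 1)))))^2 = 3415787794225 / 3136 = 1089218046.63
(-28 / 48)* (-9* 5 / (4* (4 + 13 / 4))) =105 / 116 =0.91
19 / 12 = 1.58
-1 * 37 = -37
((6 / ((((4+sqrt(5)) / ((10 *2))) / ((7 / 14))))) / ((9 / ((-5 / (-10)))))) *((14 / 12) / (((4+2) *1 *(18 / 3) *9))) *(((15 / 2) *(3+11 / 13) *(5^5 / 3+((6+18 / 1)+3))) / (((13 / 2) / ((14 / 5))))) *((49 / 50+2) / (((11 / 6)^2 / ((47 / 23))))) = 44005171280 / 419061357- 11001292820 *sqrt(5) / 419061357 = 46.31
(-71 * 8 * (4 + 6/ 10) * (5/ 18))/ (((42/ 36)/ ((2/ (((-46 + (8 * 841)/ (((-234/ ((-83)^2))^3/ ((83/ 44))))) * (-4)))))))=-153438796368/ 159749954867587133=-0.00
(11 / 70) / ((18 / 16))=44 / 315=0.14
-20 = -20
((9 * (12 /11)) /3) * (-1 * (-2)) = 6.55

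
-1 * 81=-81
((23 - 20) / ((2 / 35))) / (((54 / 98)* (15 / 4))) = 686 / 27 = 25.41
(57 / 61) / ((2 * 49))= 57 / 5978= 0.01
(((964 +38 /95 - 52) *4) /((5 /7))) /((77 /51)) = 930648 /275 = 3384.17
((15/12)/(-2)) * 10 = -25/4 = -6.25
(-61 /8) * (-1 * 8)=61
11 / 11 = 1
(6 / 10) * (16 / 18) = 8 / 15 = 0.53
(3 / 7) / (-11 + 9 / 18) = -2 / 49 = -0.04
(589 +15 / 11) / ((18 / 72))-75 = 25151 / 11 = 2286.45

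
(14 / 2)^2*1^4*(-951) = -46599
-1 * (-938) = 938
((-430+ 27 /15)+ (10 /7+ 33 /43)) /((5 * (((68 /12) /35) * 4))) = -480852 /3655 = -131.56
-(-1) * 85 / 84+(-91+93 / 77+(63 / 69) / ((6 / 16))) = -262145 / 3036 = -86.35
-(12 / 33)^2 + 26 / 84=901 / 5082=0.18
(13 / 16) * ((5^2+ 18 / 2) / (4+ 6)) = 221 / 80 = 2.76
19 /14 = 1.36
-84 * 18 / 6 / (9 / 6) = -168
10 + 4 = 14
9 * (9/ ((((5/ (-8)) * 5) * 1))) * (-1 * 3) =1944/ 25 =77.76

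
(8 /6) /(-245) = -4 /735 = -0.01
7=7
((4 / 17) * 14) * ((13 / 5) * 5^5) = 455000 / 17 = 26764.71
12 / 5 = 2.40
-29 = -29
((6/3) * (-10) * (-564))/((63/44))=165440/21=7878.10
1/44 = 0.02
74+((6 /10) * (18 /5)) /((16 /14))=7589 /100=75.89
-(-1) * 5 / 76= 0.07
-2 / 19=-0.11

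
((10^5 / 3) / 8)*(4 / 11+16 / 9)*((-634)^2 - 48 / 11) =3586437159.47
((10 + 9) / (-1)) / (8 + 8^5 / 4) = -19 / 8200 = -0.00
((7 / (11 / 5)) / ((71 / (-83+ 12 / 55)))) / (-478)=31871 / 4106498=0.01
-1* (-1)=1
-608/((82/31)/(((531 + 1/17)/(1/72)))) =-6125750784/697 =-8788738.57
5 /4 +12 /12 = 9 /4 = 2.25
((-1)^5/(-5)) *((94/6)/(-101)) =-47/1515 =-0.03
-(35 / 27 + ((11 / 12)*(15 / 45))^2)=-1801 / 1296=-1.39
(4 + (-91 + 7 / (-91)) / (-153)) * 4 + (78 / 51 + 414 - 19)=825257 / 1989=414.91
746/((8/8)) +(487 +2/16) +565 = 14385/8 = 1798.12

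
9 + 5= 14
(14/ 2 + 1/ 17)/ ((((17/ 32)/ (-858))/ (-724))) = 2385377280/ 289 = 8253900.62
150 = 150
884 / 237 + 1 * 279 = 67007 / 237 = 282.73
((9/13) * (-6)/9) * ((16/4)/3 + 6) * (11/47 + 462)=-955900/611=-1564.48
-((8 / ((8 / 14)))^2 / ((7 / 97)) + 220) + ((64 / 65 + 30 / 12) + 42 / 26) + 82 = -28489 / 10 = -2848.90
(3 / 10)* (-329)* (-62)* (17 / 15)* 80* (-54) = -149802912 / 5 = -29960582.40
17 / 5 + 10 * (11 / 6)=326 / 15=21.73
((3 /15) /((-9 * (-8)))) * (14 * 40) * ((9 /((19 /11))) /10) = 77 /95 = 0.81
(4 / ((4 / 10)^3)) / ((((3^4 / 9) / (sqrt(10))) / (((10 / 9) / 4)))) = 625* sqrt(10) / 324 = 6.10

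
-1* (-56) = 56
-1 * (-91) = 91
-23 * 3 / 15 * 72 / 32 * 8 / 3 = -27.60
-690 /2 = -345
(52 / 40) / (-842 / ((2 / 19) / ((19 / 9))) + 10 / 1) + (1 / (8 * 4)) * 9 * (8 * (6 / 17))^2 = 984219867 / 438964990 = 2.24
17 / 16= 1.06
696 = 696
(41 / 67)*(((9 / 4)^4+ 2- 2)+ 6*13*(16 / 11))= 16058019 / 188672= 85.11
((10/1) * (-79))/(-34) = 395/17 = 23.24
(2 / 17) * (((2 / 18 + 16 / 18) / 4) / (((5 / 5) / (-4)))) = -2 / 17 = -0.12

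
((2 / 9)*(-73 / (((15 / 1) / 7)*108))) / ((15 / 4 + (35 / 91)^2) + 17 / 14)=-1209026 / 88176195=-0.01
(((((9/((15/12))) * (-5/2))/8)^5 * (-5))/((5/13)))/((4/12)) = 2302911/1024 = 2248.94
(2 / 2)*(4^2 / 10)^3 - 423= -52363 / 125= -418.90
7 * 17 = 119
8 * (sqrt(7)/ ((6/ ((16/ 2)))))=32 * sqrt(7)/ 3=28.22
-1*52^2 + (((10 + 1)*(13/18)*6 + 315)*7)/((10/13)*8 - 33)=-2930096/1047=-2798.56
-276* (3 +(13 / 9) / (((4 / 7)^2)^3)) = -12278.86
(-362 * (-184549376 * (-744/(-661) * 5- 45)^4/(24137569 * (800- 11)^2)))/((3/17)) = 60542.23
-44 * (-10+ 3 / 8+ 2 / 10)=4147 / 10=414.70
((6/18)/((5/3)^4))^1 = 27/625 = 0.04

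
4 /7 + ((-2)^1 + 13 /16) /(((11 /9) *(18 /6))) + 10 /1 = 12625 /1232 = 10.25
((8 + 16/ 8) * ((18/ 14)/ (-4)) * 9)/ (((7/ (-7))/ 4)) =810/ 7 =115.71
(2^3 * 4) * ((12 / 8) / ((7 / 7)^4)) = 48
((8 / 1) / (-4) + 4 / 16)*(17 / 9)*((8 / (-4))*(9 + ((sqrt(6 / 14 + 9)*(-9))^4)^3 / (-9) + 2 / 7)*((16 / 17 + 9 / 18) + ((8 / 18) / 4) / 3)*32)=-28157951187423933720953384 / 4084101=-6894528609215083985.67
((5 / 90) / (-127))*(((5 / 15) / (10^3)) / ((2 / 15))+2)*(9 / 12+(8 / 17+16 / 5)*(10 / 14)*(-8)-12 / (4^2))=6942 / 377825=0.02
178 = 178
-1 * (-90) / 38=45 / 19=2.37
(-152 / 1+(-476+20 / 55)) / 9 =-6904 / 99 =-69.74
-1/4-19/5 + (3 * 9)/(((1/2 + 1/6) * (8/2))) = 243/40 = 6.08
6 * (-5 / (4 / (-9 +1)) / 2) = 30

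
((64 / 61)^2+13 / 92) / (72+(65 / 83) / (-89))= 3140989335 / 182051815268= 0.02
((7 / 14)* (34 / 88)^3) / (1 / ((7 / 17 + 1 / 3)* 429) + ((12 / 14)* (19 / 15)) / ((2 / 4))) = 42472885 / 3202755776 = 0.01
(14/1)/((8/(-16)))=-28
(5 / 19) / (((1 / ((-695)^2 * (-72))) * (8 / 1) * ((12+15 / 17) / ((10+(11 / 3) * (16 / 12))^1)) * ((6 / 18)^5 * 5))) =-89126806950 / 1387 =-64258692.83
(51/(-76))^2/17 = 153/5776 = 0.03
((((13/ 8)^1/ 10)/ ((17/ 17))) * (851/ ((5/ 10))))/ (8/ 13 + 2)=105.75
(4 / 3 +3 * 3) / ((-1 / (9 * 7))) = -651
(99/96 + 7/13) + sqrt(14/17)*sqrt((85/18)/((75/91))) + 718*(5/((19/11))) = 7*sqrt(195)/45 + 16440247/7904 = 2082.16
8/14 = 4/7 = 0.57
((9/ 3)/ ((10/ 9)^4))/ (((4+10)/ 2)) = 19683/ 70000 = 0.28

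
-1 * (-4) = 4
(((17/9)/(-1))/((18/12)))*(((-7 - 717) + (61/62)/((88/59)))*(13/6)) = 96909605/49104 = 1973.56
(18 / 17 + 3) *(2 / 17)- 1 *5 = -1307 / 289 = -4.52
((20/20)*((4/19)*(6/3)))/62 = 0.01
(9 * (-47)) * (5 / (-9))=235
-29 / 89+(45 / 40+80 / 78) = 50671 / 27768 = 1.82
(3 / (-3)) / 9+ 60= 539 / 9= 59.89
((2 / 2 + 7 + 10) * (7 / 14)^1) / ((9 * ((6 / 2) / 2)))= 2 / 3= 0.67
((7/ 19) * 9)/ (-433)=-0.01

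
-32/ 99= -0.32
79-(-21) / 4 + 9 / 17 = 5765 / 68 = 84.78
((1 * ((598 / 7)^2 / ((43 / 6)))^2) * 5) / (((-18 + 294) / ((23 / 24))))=79925388010 / 4439449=18003.45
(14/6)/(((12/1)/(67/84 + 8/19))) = 1945/8208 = 0.24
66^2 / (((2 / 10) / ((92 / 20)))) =100188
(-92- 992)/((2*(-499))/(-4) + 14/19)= -41192/9509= -4.33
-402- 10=-412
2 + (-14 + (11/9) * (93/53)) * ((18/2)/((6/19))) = -335.88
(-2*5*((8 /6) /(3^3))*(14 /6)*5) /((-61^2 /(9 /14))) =100 /100467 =0.00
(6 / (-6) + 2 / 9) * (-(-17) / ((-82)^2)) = -119 / 60516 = -0.00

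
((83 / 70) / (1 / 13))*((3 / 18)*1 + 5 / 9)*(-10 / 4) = -27.83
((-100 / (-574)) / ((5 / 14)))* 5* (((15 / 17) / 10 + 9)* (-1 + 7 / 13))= -92700 / 9061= -10.23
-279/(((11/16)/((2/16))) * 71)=-558/781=-0.71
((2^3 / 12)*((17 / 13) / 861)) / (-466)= -17 / 7823907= -0.00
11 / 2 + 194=399 / 2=199.50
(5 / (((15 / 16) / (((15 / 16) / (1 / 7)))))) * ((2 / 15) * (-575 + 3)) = -8008 / 3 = -2669.33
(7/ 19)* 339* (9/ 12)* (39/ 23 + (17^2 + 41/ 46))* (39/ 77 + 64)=67754951307/ 38456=1761882.45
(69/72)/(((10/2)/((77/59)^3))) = 10500259/24645480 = 0.43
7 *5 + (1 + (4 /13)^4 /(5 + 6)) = 11310412 /314171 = 36.00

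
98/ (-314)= -49/ 157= -0.31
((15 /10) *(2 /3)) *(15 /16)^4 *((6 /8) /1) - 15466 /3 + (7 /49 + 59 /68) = -482315185553 /93585408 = -5153.74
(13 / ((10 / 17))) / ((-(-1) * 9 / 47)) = 10387 / 90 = 115.41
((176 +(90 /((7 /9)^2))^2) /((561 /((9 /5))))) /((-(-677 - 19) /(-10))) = -1.03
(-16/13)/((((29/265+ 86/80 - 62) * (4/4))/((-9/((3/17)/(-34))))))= 58817280/1676077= 35.09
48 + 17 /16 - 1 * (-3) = 833 /16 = 52.06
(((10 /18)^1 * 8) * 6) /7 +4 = 164 /21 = 7.81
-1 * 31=-31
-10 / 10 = -1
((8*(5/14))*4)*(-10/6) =-19.05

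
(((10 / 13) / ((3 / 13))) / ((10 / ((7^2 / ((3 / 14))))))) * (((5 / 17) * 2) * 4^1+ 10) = 48020 / 51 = 941.57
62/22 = 31/11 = 2.82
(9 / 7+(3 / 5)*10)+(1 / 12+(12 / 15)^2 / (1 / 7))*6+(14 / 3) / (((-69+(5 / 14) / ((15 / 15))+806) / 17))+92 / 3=709313677 / 10839150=65.44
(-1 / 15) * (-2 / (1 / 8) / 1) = 1.07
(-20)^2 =400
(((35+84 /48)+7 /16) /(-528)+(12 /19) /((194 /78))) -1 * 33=-510941833 /15569664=-32.82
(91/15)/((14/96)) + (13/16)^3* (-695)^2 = 5306881593/20480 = 259125.08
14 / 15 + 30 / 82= 799 / 615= 1.30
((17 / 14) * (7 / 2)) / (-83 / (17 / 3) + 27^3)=289 / 1337448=0.00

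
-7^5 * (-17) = 285719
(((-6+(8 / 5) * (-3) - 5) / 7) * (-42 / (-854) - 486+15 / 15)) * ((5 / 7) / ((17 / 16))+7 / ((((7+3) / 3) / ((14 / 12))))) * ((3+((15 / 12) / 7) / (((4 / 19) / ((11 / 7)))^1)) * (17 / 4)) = 4213756122189 / 66953600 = 62935.47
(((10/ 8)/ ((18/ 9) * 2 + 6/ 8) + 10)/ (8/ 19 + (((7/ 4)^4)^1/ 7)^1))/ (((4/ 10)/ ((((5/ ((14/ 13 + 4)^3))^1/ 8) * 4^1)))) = 5712200/ 20520027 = 0.28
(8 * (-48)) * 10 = -3840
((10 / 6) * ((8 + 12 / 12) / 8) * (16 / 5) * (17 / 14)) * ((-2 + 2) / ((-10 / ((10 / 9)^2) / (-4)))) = 0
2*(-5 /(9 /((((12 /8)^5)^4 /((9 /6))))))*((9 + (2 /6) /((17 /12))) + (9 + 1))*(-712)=18791830818945 /557056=33734186.18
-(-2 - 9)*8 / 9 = 88 / 9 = 9.78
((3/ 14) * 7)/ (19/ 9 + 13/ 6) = 27/ 77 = 0.35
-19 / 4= -4.75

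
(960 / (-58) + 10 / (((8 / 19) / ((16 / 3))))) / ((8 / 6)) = 82.59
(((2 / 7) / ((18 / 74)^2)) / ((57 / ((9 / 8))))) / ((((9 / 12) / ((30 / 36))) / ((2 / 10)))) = 1369 / 64638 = 0.02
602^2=362404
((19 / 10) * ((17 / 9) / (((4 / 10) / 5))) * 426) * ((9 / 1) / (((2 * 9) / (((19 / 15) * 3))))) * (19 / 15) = 8278813 / 180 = 45993.41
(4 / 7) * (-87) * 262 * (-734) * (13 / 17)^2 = 11310018096 / 2023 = 5590715.82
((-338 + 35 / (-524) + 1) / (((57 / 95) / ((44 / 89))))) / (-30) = 1942853 / 209862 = 9.26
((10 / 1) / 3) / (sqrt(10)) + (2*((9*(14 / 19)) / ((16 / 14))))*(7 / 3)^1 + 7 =sqrt(10) / 3 + 1295 / 38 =35.13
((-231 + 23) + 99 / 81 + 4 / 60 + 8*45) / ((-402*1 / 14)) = -5.34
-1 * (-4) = 4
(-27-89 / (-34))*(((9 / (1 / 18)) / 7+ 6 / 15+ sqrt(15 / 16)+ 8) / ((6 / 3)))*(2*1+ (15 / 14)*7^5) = -4120645638 / 595-29859751*sqrt(15) / 544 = -7138040.00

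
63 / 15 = 21 / 5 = 4.20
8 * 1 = 8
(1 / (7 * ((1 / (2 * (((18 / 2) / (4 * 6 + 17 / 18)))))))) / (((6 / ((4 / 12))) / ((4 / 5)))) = 72 / 15715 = 0.00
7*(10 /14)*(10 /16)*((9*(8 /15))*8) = 120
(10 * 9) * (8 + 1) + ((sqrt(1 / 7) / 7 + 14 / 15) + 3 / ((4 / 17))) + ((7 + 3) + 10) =sqrt(7) / 49 + 50621 / 60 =843.74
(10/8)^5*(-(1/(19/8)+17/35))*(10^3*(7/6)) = -15703125/4864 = -3228.44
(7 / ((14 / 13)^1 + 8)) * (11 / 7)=143 / 118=1.21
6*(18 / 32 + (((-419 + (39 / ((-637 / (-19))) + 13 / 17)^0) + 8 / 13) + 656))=1435.07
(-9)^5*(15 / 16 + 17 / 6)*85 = -302822955 / 16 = -18926434.69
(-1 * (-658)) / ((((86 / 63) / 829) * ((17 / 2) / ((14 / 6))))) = 80185854 / 731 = 109693.37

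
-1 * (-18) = 18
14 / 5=2.80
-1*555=-555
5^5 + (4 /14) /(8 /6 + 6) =240628 /77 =3125.04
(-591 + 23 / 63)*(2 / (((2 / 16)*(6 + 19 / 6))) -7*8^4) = 11735021888 / 693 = 16933653.52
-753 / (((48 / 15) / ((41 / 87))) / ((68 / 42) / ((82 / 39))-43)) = 1901325 / 406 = 4683.07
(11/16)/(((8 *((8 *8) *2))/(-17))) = -187/16384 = -0.01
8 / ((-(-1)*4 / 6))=12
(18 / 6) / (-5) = -3 / 5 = -0.60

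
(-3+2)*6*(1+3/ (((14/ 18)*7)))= -456/ 49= -9.31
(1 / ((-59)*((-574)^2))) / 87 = -1 / 1691200308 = -0.00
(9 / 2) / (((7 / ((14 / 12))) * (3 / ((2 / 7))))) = 1 / 14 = 0.07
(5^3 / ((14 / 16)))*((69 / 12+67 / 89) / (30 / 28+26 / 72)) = 20835000 / 32129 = 648.48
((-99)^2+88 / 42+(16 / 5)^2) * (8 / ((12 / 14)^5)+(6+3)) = 26331877111 / 102060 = 258003.89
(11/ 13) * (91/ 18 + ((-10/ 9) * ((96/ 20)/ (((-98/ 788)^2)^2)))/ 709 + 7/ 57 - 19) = -696031021260817/ 18171886419414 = -38.30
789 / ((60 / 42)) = 5523 / 10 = 552.30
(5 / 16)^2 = 0.10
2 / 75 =0.03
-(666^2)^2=-196741925136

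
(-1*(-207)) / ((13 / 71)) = 14697 / 13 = 1130.54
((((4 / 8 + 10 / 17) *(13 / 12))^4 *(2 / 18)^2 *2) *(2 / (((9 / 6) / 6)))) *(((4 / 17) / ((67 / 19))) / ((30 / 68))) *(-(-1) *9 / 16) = 1017030334099 / 31329916439040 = 0.03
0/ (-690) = 0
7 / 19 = 0.37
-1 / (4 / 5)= -5 / 4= -1.25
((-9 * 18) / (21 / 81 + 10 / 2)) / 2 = -2187 / 142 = -15.40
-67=-67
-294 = -294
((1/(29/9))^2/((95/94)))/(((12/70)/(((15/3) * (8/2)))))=177660/15979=11.12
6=6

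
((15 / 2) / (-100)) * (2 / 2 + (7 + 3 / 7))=-177 / 280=-0.63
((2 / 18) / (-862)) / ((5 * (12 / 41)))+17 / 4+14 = 8494969 / 465480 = 18.25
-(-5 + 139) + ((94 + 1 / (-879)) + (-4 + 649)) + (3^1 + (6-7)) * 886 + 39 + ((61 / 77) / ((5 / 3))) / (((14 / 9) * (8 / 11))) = 8326206673 / 3445680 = 2416.42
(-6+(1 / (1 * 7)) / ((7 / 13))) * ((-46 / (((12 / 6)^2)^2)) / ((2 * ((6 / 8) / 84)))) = 6463 / 7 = 923.29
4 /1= 4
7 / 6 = 1.17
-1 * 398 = -398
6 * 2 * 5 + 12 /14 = 60.86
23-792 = -769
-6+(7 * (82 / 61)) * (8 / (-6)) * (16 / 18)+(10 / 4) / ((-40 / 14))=-237529 / 13176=-18.03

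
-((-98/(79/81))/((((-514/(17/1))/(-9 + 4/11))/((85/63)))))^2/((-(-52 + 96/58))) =-433802446772625/14564267635588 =-29.79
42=42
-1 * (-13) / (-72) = -13 / 72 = -0.18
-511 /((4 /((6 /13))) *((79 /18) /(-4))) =53.74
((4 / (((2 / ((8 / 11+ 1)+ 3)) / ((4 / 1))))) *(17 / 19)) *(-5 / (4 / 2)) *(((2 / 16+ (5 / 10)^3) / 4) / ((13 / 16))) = -6.51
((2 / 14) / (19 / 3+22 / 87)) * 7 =29 / 191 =0.15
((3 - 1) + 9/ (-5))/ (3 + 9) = 1/ 60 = 0.02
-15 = -15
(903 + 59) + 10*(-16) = 802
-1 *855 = -855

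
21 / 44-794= -34915 / 44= -793.52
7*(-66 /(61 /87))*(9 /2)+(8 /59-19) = -10739400 /3599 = -2984.00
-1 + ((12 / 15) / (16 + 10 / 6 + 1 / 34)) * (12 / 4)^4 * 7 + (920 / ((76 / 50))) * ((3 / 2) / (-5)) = -1416439 / 9025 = -156.95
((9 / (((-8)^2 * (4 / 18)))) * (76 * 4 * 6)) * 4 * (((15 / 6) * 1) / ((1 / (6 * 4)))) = 277020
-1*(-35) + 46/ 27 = 991/ 27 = 36.70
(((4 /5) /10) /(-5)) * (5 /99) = -2 /2475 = -0.00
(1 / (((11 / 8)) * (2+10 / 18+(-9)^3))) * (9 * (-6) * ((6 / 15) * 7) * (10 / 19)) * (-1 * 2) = -15552 / 97603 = -0.16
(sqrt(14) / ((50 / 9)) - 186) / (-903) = 62 / 301 - 3 * sqrt(14) / 15050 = 0.21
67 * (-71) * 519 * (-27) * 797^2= 42342930941769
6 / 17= 0.35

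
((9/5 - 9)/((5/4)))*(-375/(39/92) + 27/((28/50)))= 438408/91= 4817.67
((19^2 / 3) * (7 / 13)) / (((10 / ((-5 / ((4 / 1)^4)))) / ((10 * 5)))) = -63175 / 9984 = -6.33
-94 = -94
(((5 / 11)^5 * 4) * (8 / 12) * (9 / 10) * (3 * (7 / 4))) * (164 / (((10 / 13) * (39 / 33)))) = 645750 / 14641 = 44.11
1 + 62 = 63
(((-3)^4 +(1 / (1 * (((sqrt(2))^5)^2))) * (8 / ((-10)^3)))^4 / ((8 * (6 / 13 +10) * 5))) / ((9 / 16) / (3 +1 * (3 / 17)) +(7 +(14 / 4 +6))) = 429773156581620333456039 / 69675520000000000000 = 6168.21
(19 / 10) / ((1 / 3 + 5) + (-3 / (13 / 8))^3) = -125229 / 63200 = -1.98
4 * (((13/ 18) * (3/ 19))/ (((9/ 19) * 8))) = 13/ 108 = 0.12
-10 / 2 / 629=-5 / 629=-0.01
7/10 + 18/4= 26/5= 5.20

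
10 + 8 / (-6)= 26 / 3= 8.67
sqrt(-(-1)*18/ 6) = sqrt(3) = 1.73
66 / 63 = 22 / 21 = 1.05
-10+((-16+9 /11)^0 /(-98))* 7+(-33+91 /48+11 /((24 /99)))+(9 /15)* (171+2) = 181439 /1680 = 108.00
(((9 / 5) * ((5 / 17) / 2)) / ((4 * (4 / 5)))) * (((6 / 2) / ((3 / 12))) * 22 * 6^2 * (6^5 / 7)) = 103926240 / 119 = 873329.75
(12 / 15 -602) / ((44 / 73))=-997.45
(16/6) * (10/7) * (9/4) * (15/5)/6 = 30/7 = 4.29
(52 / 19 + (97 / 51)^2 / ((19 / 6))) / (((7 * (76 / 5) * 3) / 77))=0.94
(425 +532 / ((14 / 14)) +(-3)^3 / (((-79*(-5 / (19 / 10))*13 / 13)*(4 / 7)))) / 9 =5039003 / 47400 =106.31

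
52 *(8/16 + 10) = 546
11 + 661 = 672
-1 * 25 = -25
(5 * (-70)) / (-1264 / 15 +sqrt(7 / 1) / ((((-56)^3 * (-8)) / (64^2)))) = 3858750 * sqrt(7) / 26852476447 +111531252000 / 26852476447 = 4.15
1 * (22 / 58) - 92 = -2657 / 29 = -91.62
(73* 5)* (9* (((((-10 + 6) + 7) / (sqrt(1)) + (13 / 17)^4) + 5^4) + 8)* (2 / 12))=58196969115 / 167042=348397.22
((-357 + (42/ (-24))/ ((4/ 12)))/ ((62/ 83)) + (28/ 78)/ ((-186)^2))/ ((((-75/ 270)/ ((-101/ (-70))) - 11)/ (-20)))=-660855725495/ 762622692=-866.56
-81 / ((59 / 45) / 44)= -160380 / 59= -2718.31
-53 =-53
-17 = -17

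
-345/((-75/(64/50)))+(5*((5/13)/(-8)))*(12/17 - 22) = 1216249/110500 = 11.01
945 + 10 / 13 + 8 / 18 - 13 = 109186 / 117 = 933.21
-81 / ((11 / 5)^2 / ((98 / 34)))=-99225 / 2057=-48.24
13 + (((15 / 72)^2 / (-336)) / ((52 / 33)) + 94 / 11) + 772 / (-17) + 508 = 303704123167 / 627314688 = 484.13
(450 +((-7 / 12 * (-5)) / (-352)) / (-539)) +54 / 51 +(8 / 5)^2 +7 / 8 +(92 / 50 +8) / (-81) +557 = 1258221649637 / 1244073600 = 1011.37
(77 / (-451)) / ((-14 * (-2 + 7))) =1 / 410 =0.00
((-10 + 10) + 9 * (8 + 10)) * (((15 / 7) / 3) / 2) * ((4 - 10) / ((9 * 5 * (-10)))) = 27 / 35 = 0.77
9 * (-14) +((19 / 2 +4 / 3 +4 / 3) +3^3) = -521 / 6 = -86.83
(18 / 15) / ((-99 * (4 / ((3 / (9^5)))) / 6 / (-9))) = 1 / 120285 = 0.00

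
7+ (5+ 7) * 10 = 127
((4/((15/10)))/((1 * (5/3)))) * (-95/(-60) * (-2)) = -76/15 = -5.07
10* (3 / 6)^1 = 5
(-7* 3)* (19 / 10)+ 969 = 929.10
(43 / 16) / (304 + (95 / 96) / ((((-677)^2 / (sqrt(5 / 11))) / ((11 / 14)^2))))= 3197994695969965129728 / 361745260492974657094619-1274722947960 * sqrt(55) / 361745260492974657094619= 0.01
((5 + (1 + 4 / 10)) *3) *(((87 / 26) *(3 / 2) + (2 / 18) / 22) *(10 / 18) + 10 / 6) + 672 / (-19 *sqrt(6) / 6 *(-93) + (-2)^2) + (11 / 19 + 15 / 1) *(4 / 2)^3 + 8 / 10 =395808 *sqrt(6) / 1040731 + 80553225989276 / 381734927145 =211.95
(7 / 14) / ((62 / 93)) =0.75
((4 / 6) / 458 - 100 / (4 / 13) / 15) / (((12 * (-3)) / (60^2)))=1488400 / 687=2166.52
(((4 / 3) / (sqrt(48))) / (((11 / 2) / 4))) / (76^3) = sqrt(3) / 5432328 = 0.00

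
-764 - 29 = -793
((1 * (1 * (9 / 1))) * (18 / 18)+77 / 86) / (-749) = -851 / 64414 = -0.01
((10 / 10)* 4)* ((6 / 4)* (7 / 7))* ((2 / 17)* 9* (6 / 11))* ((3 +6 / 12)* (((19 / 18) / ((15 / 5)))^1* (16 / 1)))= 12768 / 187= 68.28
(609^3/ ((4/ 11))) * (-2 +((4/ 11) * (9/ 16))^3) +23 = -38315771400583/ 30976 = -1236950264.74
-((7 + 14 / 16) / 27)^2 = -49 / 576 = -0.09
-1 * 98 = -98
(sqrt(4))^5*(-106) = -3392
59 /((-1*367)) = -59 /367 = -0.16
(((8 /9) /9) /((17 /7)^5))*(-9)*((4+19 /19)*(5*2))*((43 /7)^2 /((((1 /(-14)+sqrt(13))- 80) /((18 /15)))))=19888731520*sqrt(13) /5341898174103+1592519145280 /5341898174103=0.31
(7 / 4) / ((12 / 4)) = 7 / 12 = 0.58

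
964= 964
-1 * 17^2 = -289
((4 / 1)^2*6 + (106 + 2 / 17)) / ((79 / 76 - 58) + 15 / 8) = -522272 / 142341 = -3.67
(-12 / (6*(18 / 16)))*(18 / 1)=-32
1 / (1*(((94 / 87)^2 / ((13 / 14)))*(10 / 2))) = 98397 / 618520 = 0.16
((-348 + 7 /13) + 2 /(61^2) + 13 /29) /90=-48679535 /12625353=-3.86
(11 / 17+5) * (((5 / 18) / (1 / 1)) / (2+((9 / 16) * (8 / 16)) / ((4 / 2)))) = 5120 / 6987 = 0.73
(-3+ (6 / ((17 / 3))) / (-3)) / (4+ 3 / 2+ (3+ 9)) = -114 / 595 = -0.19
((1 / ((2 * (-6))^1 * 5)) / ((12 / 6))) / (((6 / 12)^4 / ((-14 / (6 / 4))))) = 56 / 45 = 1.24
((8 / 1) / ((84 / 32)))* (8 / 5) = 512 / 105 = 4.88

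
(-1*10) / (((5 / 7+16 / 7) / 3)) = -10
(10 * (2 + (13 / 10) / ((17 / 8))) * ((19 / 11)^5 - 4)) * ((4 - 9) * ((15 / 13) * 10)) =-46924695000 / 2737867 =-17139.14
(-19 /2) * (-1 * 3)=57 /2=28.50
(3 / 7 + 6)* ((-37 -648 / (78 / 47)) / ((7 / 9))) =-2250585 / 637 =-3533.10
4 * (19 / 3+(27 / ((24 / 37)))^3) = 288510.00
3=3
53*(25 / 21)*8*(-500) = -5300000 / 21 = -252380.95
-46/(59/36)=-1656/59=-28.07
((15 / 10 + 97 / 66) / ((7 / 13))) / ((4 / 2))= 91 / 33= 2.76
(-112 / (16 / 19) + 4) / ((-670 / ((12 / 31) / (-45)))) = -86 / 51925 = -0.00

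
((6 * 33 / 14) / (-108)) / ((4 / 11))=-121 / 336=-0.36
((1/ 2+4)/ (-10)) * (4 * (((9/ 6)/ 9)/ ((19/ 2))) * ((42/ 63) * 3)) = -0.06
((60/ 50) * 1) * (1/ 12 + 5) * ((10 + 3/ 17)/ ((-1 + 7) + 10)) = 10553/ 2720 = 3.88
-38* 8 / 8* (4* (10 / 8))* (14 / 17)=-2660 / 17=-156.47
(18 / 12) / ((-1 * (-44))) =3 / 88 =0.03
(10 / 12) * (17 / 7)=85 / 42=2.02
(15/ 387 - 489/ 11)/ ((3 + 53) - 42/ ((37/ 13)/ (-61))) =-1165981/ 25100691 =-0.05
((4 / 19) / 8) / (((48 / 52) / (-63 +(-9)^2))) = 39 / 76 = 0.51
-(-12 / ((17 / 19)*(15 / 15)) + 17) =-61 / 17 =-3.59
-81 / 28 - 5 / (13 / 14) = -3013 / 364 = -8.28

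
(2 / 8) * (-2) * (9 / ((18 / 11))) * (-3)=33 / 4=8.25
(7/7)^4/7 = 1/7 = 0.14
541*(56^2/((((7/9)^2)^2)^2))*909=1354818748124736/117649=11515769348.87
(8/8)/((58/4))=2/29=0.07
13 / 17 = 0.76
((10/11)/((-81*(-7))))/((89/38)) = 380/555093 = 0.00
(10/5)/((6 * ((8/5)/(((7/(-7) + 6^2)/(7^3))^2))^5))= 30517578125/7843898946120450146304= 0.00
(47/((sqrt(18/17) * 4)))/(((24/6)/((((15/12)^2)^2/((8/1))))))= 29375 * sqrt(34)/196608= 0.87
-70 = -70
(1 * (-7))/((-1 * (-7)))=-1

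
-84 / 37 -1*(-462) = 17010 / 37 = 459.73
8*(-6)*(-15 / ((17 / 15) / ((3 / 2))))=16200 / 17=952.94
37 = 37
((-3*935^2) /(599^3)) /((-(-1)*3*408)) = -51425 /5158123176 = -0.00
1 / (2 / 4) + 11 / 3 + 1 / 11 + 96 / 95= 21218 / 3135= 6.77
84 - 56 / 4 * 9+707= 665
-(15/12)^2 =-1.56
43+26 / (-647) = 27795 / 647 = 42.96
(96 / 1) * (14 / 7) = 192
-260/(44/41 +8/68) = -18122/83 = -218.34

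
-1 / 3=-0.33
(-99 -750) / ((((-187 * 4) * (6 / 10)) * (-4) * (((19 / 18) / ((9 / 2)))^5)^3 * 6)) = -220097378.15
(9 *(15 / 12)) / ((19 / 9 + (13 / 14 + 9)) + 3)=567 / 758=0.75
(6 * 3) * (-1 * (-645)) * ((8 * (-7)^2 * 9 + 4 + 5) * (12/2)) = 246387420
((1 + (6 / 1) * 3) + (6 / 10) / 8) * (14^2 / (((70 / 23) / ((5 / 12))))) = 122843 / 240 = 511.85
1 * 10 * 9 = 90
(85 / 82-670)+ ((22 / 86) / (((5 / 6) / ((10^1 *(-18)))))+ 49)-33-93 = -2825099 / 3526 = -801.22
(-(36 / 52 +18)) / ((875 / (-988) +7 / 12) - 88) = 13851 / 65432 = 0.21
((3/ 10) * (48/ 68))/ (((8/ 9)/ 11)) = 891/ 340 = 2.62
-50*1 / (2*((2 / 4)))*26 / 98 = -650 / 49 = -13.27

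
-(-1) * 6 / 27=2 / 9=0.22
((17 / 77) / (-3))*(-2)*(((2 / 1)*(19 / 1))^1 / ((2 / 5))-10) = 2890 / 231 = 12.51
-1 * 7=-7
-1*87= -87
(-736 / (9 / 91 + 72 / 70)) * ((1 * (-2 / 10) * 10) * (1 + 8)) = 11750.18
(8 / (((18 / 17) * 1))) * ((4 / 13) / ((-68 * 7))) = -4 / 819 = -0.00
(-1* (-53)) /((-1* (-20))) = 53 /20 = 2.65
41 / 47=0.87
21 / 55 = 0.38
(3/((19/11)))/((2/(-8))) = -132/19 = -6.95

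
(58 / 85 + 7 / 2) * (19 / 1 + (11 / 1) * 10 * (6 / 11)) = 56169 / 170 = 330.41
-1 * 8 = -8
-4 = -4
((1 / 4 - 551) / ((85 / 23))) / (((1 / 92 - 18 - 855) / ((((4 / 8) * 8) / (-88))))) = -1165387 / 150189050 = -0.01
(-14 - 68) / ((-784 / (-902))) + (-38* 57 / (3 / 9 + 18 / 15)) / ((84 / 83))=-6717523 / 4508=-1490.13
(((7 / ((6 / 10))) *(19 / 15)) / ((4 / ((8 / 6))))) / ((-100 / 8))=-266 / 675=-0.39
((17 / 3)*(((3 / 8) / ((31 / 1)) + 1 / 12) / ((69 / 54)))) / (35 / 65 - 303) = -15691 / 11214064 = -0.00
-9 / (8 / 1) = -9 / 8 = -1.12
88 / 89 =0.99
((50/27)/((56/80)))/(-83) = -500/15687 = -0.03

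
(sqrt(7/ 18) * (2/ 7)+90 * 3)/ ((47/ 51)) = 293.17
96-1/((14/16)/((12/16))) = 666/7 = 95.14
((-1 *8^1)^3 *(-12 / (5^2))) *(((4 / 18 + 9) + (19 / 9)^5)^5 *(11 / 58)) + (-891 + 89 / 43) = 121806856281129951798985378261704931664 / 7460156588764501484970837525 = 16327654095.70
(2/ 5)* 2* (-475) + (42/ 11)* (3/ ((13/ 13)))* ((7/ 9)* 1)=-4082/ 11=-371.09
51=51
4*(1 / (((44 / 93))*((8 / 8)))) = 93 / 11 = 8.45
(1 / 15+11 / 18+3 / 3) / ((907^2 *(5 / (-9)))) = -151 / 41132450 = -0.00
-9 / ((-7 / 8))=72 / 7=10.29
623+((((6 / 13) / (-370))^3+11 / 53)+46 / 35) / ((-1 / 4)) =3183778461917393 / 5160825226375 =616.91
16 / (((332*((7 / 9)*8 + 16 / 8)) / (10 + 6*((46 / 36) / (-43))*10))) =6360 / 132053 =0.05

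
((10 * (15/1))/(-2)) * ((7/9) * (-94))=5483.33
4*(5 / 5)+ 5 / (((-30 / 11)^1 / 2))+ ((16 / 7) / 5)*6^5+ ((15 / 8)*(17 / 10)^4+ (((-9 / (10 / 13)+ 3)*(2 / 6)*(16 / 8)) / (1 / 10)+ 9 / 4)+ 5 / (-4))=1180615423 / 336000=3513.74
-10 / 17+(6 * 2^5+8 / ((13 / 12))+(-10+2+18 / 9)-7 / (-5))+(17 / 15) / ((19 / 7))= 12257758 / 62985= 194.61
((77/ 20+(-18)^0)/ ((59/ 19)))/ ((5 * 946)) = 1843/ 5581400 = 0.00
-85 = -85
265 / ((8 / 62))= 8215 / 4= 2053.75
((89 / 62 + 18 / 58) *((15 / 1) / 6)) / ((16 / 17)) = 266815 / 57536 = 4.64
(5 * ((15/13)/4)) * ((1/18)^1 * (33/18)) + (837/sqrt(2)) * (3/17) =275/1872 + 2511 * sqrt(2)/34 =104.59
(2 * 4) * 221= 1768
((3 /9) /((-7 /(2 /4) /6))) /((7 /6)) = -6 /49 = -0.12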